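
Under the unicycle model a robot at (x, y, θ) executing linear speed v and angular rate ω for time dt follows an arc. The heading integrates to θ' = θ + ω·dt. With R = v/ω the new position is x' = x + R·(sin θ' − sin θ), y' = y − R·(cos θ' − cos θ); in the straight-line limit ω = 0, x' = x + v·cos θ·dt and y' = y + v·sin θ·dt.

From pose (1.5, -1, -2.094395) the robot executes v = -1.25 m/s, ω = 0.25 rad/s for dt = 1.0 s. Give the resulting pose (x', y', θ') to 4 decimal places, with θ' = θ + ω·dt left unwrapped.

(1.9839, 0.1490, -1.8444)

θ' = -2.0944 + 0.25·1.0 = -1.8444
R = v/ω = -1.25/0.25 = -5.0000
x' = 1.5 + -5.0000·(sin -1.8444 − sin -2.0944) = 1.9839
y' = -1 − -5.0000·(cos -1.8444 − cos -2.0944) = 0.1490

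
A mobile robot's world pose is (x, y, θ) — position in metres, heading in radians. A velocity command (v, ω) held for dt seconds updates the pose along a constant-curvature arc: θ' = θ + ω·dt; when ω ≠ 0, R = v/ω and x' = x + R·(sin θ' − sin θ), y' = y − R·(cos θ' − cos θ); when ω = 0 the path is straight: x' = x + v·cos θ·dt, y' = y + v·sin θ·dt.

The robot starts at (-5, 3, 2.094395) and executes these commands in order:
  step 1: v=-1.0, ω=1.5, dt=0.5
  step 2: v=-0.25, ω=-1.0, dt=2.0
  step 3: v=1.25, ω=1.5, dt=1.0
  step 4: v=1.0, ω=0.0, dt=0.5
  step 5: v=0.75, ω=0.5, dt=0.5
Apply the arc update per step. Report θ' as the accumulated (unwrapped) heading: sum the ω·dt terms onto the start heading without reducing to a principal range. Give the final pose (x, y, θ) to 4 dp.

(-5.1730, 4.0172, 2.5944)

step 1: θ'=2.8444 (R=-0.6667) → pose (-4.6179, 2.6959, 2.8444)
step 2: θ'=0.8444 (R=0.2500) → pose (-4.5042, 2.2908, 0.8444)
step 3: θ'=2.3444 (R=0.8333) → pose (-4.5310, 3.4266, 2.3444)
step 4: θ'=2.3444 (straight) → pose (-4.8804, 3.7843, 2.3444)
step 5: θ'=2.5944 (R=1.5000) → pose (-5.1730, 4.0172, 2.5944)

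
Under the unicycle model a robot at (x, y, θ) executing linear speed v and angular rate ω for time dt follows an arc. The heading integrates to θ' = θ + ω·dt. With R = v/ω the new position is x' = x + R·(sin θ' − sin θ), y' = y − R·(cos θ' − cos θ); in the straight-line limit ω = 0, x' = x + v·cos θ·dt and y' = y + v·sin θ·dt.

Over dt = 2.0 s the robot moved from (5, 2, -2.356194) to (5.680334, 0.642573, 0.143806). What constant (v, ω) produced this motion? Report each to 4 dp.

v = 1.0000, ω = 1.2500

Δθ = 0.143806 − -2.356194 = 2.500000
ω = Δθ/dt = 2.500000/2.0 = 1.2500
R = −Δy/(cos θ' − cos θ) = 0.8000
v = R·ω = 0.8000·1.2500 = 1.0000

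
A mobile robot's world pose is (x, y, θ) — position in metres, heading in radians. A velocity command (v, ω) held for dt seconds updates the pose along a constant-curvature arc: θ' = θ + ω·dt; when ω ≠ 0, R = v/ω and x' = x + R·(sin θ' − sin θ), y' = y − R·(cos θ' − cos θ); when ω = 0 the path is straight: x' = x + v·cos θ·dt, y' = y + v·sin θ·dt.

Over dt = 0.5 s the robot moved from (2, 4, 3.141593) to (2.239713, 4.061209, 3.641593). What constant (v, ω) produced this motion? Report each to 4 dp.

v = -0.5000, ω = 1.0000

Δθ = 3.641593 − 3.141593 = 0.500000
ω = Δθ/dt = 0.500000/0.5 = 1.0000
R = Δx/(sin θ' − sin θ) = -0.5000
v = R·ω = -0.5000·1.0000 = -0.5000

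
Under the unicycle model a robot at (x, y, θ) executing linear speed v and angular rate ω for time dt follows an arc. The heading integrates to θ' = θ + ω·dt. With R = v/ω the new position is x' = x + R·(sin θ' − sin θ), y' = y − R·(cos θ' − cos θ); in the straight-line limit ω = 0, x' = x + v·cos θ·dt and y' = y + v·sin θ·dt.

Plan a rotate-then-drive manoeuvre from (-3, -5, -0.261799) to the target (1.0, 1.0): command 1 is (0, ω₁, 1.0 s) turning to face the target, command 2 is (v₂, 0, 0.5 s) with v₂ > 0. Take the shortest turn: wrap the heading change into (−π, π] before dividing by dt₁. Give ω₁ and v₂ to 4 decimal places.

ω₁ = 1.2446, v₂ = 14.4222

heading to target = atan2(1−-5, 1−-3) = 0.9828
Δθ = wrap(0.9828 − -0.2618) = 1.2446; ω₁ = Δθ/dt₁ = 1.2446
distance = √((1−-3)² + (1−-5)²) = 7.2111; v₂ = distance/dt₂ = 14.4222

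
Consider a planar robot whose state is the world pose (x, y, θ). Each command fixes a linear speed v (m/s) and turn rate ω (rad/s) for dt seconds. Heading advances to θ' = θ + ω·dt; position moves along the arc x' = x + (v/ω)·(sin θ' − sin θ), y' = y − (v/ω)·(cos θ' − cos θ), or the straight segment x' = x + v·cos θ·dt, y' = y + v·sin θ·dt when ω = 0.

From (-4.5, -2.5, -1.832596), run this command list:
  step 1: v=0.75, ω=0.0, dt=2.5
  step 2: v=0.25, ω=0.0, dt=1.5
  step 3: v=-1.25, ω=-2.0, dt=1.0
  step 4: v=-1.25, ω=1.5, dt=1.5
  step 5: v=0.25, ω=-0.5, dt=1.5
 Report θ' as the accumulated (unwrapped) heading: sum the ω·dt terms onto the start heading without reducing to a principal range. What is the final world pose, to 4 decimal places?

step 1: θ'=-1.8326 (straight) → pose (-4.9853, -4.3111, -1.8326)
step 2: θ'=-1.8326 (straight) → pose (-5.0823, -4.6733, -1.8326)
step 3: θ'=-3.8326 (R=0.6250) → pose (-4.0803, -4.3535, -3.8326)
step 4: θ'=-1.5826 (R=-0.8333) → pose (-2.7160, -3.7211, -1.5826)
step 5: θ'=-2.3326 (R=-0.5000) → pose (-2.8541, -4.0603, -2.3326)

(-2.8541, -4.0603, -2.3326)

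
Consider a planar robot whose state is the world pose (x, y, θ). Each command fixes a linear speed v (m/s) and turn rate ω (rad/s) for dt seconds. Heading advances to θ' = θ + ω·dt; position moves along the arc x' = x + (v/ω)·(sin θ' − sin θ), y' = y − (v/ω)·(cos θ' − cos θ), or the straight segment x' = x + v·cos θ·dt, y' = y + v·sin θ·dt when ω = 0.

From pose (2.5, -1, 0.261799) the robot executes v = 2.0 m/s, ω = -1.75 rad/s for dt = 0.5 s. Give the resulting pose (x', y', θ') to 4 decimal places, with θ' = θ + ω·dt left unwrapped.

(3.4535, -1.1693, -0.6132)

θ' = 0.2618 + -1.75·0.5 = -0.6132
R = v/ω = 2.0/-1.75 = -1.1429
x' = 2.5 + -1.1429·(sin -0.6132 − sin 0.2618) = 3.4535
y' = -1 − -1.1429·(cos -0.6132 − cos 0.2618) = -1.1693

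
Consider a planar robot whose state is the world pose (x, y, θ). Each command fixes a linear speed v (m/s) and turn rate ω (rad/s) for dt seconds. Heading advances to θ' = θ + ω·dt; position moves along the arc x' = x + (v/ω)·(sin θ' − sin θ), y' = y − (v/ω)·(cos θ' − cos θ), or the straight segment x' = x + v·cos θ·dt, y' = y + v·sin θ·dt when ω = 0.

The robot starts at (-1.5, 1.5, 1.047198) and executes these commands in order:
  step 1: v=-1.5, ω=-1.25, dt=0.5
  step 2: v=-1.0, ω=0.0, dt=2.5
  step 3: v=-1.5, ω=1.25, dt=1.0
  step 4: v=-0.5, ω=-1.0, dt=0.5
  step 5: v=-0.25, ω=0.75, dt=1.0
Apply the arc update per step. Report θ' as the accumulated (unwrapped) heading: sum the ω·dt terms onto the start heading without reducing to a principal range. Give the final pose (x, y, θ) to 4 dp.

step 1: θ'=0.4222 (R=1.2000) → pose (-2.0475, 1.0054, 0.4222)
step 2: θ'=0.4222 (straight) → pose (-4.3280, -0.0190, 0.4222)
step 3: θ'=1.6722 (R=-1.2000) → pose (-5.0301, -1.2351, 1.6722)
step 4: θ'=1.1722 (R=0.5000) → pose (-5.0667, -1.4798, 1.1722)
step 5: θ'=1.9222 (R=-0.3333) → pose (-5.0725, -1.7239, 1.9222)

(-5.0725, -1.7239, 1.9222)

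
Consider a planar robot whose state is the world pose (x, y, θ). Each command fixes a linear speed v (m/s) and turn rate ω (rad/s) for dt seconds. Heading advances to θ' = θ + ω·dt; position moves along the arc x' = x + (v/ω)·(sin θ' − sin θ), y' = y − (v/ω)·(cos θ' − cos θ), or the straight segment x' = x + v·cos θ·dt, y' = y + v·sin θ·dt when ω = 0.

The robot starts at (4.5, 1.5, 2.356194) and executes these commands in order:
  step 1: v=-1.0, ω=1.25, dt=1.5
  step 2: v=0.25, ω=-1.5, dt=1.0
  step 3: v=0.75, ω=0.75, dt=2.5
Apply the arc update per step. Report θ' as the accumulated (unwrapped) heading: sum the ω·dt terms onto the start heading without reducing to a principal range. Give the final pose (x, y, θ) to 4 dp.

step 1: θ'=4.2312 (R=-0.8000) → pose (5.7748, 1.6954, 4.2312)
step 2: θ'=2.7312 (R=-0.1667) → pose (5.5606, 1.6197, 2.7312)
step 3: θ'=4.6062 (R=1.0000) → pose (4.1673, 0.8088, 4.6062)

(4.1673, 0.8088, 4.6062)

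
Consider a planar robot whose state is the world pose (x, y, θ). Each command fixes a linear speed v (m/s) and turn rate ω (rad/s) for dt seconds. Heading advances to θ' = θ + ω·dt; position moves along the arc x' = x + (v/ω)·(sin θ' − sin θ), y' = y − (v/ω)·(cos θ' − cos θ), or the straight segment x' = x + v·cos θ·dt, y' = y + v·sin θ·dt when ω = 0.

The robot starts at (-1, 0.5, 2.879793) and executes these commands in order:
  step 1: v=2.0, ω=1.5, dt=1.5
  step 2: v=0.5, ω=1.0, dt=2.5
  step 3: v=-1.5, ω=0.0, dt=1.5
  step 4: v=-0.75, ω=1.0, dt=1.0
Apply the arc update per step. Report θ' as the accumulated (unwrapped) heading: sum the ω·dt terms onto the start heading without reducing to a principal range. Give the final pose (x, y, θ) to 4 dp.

(-1.9238, -4.1225, 8.6298)

step 1: θ'=5.1298 (R=1.3333) → pose (-2.5640, -1.3284, 5.1298)
step 2: θ'=7.6298 (R=0.5000) → pose (-1.6194, -1.2369, 7.6298)
step 3: θ'=7.6298 (straight) → pose (-2.1196, -3.4306, 7.6298)
step 4: θ'=8.6298 (R=-0.7500) → pose (-1.9238, -4.1225, 8.6298)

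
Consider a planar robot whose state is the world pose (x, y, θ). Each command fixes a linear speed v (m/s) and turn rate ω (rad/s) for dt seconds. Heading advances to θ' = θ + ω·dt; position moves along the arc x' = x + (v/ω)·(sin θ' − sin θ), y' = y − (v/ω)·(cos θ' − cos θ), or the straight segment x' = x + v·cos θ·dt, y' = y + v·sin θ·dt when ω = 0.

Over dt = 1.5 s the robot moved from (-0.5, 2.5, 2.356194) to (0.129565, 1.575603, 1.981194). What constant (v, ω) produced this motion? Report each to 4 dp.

v = -0.7500, ω = -0.2500

Δθ = 1.981194 − 2.356194 = -0.375000
ω = Δθ/dt = -0.375000/1.5 = -0.2500
R = −Δy/(cos θ' − cos θ) = 3.0000
v = R·ω = 3.0000·-0.2500 = -0.7500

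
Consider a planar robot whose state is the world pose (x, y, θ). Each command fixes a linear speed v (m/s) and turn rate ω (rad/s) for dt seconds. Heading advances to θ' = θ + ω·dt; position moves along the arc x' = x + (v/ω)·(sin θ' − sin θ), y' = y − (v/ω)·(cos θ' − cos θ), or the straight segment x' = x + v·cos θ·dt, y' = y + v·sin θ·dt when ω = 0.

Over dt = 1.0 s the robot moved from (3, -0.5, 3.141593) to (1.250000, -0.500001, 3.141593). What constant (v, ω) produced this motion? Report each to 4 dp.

v = 1.7500, ω = 0.0000

Δθ = 3.141593 − 3.141593 = 0.000000
ω = Δθ/dt = 0.000000/1.0 = 0.0000
ω = 0 → v = (Δx·cos θ + Δy·sin θ)/dt = 1.7500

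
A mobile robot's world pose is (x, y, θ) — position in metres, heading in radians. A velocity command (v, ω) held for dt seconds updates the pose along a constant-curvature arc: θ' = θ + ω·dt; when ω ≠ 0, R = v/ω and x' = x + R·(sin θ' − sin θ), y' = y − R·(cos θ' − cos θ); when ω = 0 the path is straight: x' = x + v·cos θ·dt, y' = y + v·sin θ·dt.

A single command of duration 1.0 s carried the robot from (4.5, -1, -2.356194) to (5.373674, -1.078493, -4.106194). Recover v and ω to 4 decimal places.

v = -1.0000, ω = -1.7500

Δθ = -4.106194 − -2.356194 = -1.750000
ω = Δθ/dt = -1.750000/1.0 = -1.7500
R = Δx/(sin θ' − sin θ) = 0.5714
v = R·ω = 0.5714·-1.7500 = -1.0000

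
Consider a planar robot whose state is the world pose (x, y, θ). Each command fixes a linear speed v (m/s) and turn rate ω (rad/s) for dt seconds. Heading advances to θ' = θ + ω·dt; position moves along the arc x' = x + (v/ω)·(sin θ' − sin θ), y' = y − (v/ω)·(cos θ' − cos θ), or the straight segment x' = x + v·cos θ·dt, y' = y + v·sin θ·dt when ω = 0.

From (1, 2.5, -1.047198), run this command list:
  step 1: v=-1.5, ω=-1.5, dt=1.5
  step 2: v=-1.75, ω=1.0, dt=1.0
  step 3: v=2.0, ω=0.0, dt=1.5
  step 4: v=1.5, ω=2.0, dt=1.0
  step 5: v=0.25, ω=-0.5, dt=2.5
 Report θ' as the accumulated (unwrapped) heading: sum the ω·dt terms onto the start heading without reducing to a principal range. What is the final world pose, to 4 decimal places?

step 1: θ'=-3.2972 (R=1.0000) → pose (2.0210, 3.9879, -3.2972)
step 2: θ'=-2.2972 (R=-1.7500) → pose (3.6005, 4.5545, -2.2972)
step 3: θ'=-2.2972 (straight) → pose (1.6079, 2.3117, -2.2972)
step 4: θ'=-0.2972 (R=0.7500) → pose (1.9490, 1.0965, -0.2972)
step 5: θ'=-1.5472 (R=-0.5000) → pose (2.3024, 0.6302, -1.5472)

(2.3024, 0.6302, -1.5472)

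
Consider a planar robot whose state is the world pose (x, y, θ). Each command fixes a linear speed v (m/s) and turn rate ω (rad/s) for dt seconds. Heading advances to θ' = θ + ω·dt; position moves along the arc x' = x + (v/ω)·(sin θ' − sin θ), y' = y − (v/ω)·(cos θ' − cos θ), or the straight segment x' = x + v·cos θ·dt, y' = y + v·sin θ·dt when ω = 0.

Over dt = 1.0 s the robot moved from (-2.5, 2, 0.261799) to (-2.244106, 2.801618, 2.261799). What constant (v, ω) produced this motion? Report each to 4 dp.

v = 1.0000, ω = 2.0000

Δθ = 2.261799 − 0.261799 = 2.000000
ω = Δθ/dt = 2.000000/1.0 = 2.0000
R = −Δy/(cos θ' − cos θ) = 0.5000
v = R·ω = 0.5000·2.0000 = 1.0000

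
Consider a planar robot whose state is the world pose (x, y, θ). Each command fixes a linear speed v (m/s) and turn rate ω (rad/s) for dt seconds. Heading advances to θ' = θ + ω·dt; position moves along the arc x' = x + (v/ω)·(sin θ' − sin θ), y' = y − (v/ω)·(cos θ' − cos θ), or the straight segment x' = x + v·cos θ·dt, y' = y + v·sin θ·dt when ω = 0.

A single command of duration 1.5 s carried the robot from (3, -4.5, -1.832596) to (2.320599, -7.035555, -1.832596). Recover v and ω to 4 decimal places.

Δθ = -1.832596 − -1.832596 = 0.000000
ω = Δθ/dt = 0.000000/1.5 = 0.0000
ω = 0 → v = (Δx·cos θ + Δy·sin θ)/dt = 1.7500

v = 1.7500, ω = 0.0000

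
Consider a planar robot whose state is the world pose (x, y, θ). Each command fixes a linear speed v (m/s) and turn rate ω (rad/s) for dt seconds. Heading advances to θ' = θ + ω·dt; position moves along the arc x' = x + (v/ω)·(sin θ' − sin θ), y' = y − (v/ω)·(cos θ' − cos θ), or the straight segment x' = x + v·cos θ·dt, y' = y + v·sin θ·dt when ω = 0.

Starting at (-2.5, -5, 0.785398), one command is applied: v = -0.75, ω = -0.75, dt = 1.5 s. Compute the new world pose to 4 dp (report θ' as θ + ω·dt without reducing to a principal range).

θ' = 0.7854 + -0.75·1.5 = -0.3396
R = v/ω = -0.75/-0.75 = 1.0000
x' = -2.5 + 1.0000·(sin -0.3396 − sin 0.7854) = -3.5402
y' = -5 − 1.0000·(cos -0.3396 − cos 0.7854) = -5.2358

(-3.5402, -5.2358, -0.3396)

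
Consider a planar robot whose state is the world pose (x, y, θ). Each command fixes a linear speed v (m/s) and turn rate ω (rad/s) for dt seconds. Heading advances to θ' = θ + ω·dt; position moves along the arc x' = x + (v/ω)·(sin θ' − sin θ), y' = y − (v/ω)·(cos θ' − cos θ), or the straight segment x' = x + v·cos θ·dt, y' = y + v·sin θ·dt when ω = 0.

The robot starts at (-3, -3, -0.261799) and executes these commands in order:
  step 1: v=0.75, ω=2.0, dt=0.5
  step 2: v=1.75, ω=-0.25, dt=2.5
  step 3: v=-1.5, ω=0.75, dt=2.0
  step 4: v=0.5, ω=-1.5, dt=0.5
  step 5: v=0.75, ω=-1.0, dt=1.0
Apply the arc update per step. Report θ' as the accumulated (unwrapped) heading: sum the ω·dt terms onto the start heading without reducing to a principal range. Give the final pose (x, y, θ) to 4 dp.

(0.2491, -2.7234, -0.1368)

step 1: θ'=0.7382 (R=0.3750) → pose (-2.6506, -2.9152, 0.7382)
step 2: θ'=0.1132 (R=-7.0000) → pose (1.2694, -1.1377, 0.1132)
step 3: θ'=1.6132 (R=-2.0000) → pose (-0.5029, -3.2097, 1.6132)
step 4: θ'=0.8632 (R=-0.3333) → pose (-0.4231, -2.9789, 0.8632)
step 5: θ'=-0.1368 (R=-0.7500) → pose (0.2491, -2.7234, -0.1368)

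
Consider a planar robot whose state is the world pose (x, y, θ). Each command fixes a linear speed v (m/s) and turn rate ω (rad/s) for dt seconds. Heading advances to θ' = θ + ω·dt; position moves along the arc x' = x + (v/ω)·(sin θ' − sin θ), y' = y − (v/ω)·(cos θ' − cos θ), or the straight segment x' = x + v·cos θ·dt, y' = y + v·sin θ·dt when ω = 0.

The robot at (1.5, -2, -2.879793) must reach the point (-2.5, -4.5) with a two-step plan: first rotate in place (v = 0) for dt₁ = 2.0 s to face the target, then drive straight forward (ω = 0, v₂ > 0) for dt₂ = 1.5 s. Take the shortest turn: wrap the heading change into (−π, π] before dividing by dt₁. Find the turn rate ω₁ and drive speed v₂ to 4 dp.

heading to target = atan2(-4.5−-2, -2.5−1.5) = -2.5830
Δθ = wrap(-2.5830 − -2.8798) = 0.2968; ω₁ = Δθ/dt₁ = 0.1484
distance = √((-2.5−1.5)² + (-4.5−-2)²) = 4.7170; v₂ = distance/dt₂ = 3.1447

ω₁ = 0.1484, v₂ = 3.1447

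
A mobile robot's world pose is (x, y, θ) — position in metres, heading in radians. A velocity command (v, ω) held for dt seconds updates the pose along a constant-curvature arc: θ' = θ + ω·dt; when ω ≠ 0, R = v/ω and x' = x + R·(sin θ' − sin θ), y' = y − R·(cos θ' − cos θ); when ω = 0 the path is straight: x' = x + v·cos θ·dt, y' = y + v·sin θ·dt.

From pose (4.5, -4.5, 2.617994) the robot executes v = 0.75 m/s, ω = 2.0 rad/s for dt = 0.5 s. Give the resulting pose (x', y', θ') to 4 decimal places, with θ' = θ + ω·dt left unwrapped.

(4.1405, -4.4915, 3.6180)

θ' = 2.6180 + 2.0·0.5 = 3.6180
R = v/ω = 0.75/2.0 = 0.3750
x' = 4.5 + 0.3750·(sin 3.6180 − sin 2.6180) = 4.1405
y' = -4.5 − 0.3750·(cos 3.6180 − cos 2.6180) = -4.4915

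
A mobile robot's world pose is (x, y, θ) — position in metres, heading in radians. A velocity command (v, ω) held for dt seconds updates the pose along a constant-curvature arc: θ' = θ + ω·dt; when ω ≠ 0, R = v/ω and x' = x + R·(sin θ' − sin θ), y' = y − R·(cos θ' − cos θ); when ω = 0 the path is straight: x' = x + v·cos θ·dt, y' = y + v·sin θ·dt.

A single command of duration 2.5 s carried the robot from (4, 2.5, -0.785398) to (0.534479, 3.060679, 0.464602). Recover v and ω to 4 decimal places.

Δθ = 0.464602 − -0.785398 = 1.250000
ω = Δθ/dt = 1.250000/2.5 = 0.5000
R = Δx/(sin θ' − sin θ) = -3.0000
v = R·ω = -3.0000·0.5000 = -1.5000

v = -1.5000, ω = 0.5000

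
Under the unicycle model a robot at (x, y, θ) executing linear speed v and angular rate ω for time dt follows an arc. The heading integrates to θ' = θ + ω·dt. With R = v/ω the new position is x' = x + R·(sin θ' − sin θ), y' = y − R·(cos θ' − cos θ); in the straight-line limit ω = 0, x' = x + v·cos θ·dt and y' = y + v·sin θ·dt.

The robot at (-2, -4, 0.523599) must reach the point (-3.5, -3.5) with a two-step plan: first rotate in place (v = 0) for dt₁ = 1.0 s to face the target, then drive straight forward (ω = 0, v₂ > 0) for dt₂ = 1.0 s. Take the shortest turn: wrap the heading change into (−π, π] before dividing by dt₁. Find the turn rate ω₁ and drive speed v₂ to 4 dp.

heading to target = atan2(-3.5−-4, -3.5−-2) = 2.8198
Δθ = wrap(2.8198 − 0.5236) = 2.2962; ω₁ = Δθ/dt₁ = 2.2962
distance = √((-3.5−-2)² + (-3.5−-4)²) = 1.5811; v₂ = distance/dt₂ = 1.5811

ω₁ = 2.2962, v₂ = 1.5811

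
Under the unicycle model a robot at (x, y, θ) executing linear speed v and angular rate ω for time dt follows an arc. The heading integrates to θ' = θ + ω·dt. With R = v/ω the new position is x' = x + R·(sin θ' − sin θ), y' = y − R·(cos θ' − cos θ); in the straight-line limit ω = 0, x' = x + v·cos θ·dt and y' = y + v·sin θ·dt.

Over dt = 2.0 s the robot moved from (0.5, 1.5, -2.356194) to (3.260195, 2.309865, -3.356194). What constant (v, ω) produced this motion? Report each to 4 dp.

v = -1.5000, ω = -0.5000

Δθ = -3.356194 − -2.356194 = -1.000000
ω = Δθ/dt = -1.000000/2.0 = -0.5000
R = Δx/(sin θ' − sin θ) = 3.0000
v = R·ω = 3.0000·-0.5000 = -1.5000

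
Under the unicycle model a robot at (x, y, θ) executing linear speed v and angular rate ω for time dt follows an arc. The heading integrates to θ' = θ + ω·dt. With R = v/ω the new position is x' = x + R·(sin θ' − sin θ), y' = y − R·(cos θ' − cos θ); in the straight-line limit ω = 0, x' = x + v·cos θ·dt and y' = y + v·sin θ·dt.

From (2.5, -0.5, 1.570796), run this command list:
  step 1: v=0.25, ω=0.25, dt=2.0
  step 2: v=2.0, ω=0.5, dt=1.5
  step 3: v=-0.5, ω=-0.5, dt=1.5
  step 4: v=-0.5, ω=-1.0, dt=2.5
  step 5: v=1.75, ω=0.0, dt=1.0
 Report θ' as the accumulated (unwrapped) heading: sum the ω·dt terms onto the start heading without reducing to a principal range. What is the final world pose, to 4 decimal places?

(1.6352, -0.0345, -0.4292)

step 1: θ'=2.0708 (R=1.0000) → pose (2.3776, -0.0206, 2.0708)
step 2: θ'=2.8208 (R=4.0000) → pose (0.1285, 1.8577, 2.8208)
step 3: θ'=2.0708 (R=1.0000) → pose (0.6908, 1.3881, 2.0708)
step 4: θ'=-0.4292 (R=0.5000) → pose (0.0439, 0.6937, -0.4292)
step 5: θ'=-0.4292 (straight) → pose (1.6352, -0.0345, -0.4292)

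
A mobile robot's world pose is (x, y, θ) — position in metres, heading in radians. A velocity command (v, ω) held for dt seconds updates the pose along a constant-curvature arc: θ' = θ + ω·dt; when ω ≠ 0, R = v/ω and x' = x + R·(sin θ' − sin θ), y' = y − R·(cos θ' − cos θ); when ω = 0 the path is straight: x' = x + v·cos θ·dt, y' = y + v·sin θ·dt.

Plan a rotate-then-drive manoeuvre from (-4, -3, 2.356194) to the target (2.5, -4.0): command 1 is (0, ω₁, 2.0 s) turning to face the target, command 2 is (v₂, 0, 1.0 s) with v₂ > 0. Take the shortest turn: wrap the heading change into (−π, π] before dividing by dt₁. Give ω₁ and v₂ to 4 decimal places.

heading to target = atan2(-4−-3, 2.5−-4) = -0.1526
Δθ = wrap(-0.1526 − 2.3562) = -2.5088; ω₁ = Δθ/dt₁ = -1.2544
distance = √((2.5−-4)² + (-4−-3)²) = 6.5765; v₂ = distance/dt₂ = 6.5765

ω₁ = -1.2544, v₂ = 6.5765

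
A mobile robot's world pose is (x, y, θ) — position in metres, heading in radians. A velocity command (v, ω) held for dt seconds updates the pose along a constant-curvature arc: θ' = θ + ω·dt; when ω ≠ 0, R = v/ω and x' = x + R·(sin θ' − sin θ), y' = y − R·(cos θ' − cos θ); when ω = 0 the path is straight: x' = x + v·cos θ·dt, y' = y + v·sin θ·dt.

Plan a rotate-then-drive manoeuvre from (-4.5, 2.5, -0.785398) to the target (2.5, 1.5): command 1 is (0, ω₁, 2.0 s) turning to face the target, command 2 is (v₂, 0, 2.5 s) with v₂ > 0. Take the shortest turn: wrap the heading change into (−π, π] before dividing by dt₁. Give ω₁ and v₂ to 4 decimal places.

heading to target = atan2(1.5−2.5, 2.5−-4.5) = -0.1419
Δθ = wrap(-0.1419 − -0.7854) = 0.6435; ω₁ = Δθ/dt₁ = 0.3218
distance = √((2.5−-4.5)² + (1.5−2.5)²) = 7.0711; v₂ = distance/dt₂ = 2.8284

ω₁ = 0.3218, v₂ = 2.8284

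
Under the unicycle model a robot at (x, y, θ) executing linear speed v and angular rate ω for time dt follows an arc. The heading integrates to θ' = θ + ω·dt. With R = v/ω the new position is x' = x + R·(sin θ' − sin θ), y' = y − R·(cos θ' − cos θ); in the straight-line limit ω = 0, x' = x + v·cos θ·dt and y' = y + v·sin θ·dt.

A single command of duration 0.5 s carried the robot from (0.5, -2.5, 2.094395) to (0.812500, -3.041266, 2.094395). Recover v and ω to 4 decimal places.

v = -1.2500, ω = 0.0000

Δθ = 2.094395 − 2.094395 = 0.000000
ω = Δθ/dt = 0.000000/0.5 = 0.0000
ω = 0 → v = (Δx·cos θ + Δy·sin θ)/dt = -1.2500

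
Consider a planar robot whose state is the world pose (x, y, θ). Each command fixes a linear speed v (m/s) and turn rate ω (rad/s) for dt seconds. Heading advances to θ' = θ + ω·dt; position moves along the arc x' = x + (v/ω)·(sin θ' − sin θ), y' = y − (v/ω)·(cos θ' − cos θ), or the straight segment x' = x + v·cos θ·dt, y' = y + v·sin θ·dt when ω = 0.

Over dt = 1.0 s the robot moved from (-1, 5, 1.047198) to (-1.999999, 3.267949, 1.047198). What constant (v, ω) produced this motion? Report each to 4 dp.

v = -2.0000, ω = 0.0000

Δθ = 1.047198 − 1.047198 = 0.000000
ω = Δθ/dt = 0.000000/1.0 = 0.0000
ω = 0 → v = (Δx·cos θ + Δy·sin θ)/dt = -2.0000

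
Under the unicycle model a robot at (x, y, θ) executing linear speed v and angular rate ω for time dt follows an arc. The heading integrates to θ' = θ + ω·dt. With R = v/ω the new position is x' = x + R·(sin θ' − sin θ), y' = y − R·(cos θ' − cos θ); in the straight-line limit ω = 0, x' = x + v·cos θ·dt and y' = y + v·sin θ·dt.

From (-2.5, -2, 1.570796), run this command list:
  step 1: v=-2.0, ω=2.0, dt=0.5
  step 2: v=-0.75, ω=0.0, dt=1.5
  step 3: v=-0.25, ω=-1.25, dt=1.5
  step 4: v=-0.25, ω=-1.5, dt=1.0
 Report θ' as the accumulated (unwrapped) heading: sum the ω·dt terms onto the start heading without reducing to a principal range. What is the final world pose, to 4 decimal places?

(-1.3004, -3.7588, -0.8042)

step 1: θ'=2.5708 (R=-1.0000) → pose (-2.0403, -2.8415, 2.5708)
step 2: θ'=2.5708 (straight) → pose (-1.0936, -3.4493, 2.5708)
step 3: θ'=0.6958 (R=0.2000) → pose (-1.0735, -3.7711, 0.6958)
step 4: θ'=-0.8042 (R=0.1667) → pose (-1.3004, -3.7588, -0.8042)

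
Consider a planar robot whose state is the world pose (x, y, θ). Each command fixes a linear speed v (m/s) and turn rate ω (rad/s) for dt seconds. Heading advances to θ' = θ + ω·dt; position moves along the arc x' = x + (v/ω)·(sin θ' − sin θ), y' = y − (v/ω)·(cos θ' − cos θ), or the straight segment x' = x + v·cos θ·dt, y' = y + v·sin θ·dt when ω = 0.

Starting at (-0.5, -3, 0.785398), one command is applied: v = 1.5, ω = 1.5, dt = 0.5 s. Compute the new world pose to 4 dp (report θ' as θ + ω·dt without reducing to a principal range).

θ' = 0.7854 + 1.5·0.5 = 1.5354
R = v/ω = 1.5/1.5 = 1.0000
x' = -0.5 + 1.0000·(sin 1.5354 − sin 0.7854) = -0.2077
y' = -3 − 1.0000·(cos 1.5354 − cos 0.7854) = -2.3283

(-0.2077, -2.3283, 1.5354)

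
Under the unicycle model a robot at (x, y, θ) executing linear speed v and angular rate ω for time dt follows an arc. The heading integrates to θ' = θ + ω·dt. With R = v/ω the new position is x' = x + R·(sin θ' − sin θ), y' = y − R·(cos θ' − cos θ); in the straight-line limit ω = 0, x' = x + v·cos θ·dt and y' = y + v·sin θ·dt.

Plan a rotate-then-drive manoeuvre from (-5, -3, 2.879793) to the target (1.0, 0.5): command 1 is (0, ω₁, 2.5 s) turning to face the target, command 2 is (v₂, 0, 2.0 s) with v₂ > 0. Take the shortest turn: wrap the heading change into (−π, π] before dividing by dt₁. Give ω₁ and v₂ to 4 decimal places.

heading to target = atan2(0.5−-3, 1−-5) = 0.5281
Δθ = wrap(0.5281 − 2.8798) = -2.3517; ω₁ = Δθ/dt₁ = -0.9407
distance = √((1−-5)² + (0.5−-3)²) = 6.9462; v₂ = distance/dt₂ = 3.4731

ω₁ = -0.9407, v₂ = 3.4731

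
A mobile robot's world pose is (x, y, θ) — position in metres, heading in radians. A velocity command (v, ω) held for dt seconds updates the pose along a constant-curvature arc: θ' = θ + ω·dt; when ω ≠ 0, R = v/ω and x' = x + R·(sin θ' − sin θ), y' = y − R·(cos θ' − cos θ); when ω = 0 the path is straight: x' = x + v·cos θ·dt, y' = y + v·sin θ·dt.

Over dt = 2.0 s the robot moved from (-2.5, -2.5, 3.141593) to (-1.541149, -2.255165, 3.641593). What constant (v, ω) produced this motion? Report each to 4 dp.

v = -0.5000, ω = 0.2500

Δθ = 3.641593 − 3.141593 = 0.500000
ω = Δθ/dt = 0.500000/2.0 = 0.2500
R = Δx/(sin θ' − sin θ) = -2.0000
v = R·ω = -2.0000·0.2500 = -0.5000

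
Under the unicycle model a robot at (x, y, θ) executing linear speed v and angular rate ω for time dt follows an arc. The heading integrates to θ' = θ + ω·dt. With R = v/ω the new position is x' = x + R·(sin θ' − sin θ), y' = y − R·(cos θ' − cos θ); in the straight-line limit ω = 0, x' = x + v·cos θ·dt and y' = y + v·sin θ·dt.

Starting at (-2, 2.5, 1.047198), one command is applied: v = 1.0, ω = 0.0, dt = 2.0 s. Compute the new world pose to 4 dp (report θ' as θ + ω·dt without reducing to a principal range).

(-1.0000, 4.2321, 1.0472)

θ' = 1.0472 + 0.0·2.0 = 1.0472
ω = 0 → straight: x' = -2 + 1.0·cos(1.0472)·2.0 = -1.0000
y' = 2.5 + 1.0·sin(1.0472)·2.0 = 4.2321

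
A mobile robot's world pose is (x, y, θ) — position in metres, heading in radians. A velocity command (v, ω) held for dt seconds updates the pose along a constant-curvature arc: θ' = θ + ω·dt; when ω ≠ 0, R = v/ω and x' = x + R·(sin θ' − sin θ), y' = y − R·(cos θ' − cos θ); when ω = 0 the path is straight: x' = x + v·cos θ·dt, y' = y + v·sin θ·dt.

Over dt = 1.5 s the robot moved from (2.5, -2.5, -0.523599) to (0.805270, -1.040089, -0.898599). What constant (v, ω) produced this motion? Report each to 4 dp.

Δθ = -0.898599 − -0.523599 = -0.375000
ω = Δθ/dt = -0.375000/1.5 = -0.2500
R = Δx/(sin θ' − sin θ) = 6.0000
v = R·ω = 6.0000·-0.2500 = -1.5000

v = -1.5000, ω = -0.2500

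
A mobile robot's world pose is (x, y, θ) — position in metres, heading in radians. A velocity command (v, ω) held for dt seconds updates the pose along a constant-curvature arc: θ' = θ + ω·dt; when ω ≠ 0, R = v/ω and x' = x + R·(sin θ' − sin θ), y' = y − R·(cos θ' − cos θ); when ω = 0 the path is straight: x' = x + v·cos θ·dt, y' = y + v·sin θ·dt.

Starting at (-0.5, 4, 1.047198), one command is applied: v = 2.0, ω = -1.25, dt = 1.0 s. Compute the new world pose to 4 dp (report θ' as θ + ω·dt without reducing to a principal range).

(1.2079, 4.7672, -0.2028)

θ' = 1.0472 + -1.25·1.0 = -0.2028
R = v/ω = 2.0/-1.25 = -1.6000
x' = -0.5 + -1.6000·(sin -0.2028 − sin 1.0472) = 1.2079
y' = 4 − -1.6000·(cos -0.2028 − cos 1.0472) = 4.7672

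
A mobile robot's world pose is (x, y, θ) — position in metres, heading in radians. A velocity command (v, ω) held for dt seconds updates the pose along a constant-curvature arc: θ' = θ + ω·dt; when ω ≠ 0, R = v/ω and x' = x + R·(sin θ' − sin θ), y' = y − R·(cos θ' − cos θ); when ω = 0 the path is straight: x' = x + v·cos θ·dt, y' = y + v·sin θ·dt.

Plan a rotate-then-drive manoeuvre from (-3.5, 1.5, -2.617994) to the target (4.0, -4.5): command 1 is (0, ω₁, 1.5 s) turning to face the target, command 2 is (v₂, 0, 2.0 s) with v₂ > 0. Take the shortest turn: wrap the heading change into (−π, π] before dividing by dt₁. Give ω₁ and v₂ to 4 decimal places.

heading to target = atan2(-4.5−1.5, 4−-3.5) = -0.6747
Δθ = wrap(-0.6747 − -2.6180) = 1.9433; ω₁ = Δθ/dt₁ = 1.2955
distance = √((4−-3.5)² + (-4.5−1.5)²) = 9.6047; v₂ = distance/dt₂ = 4.8023

ω₁ = 1.2955, v₂ = 4.8023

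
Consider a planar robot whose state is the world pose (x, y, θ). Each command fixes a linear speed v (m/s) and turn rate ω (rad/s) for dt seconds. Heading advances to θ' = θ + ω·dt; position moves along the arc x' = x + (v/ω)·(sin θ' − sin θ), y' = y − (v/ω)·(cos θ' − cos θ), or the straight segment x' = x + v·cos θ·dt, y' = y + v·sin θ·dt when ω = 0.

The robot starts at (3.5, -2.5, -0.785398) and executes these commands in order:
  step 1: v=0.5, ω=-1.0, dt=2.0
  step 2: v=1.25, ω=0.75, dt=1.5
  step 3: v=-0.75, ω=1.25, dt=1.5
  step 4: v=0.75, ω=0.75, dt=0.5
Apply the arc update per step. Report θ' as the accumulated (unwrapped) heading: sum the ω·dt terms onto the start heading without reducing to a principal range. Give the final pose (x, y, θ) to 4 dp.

step 1: θ'=-2.7854 (R=-0.5000) → pose (3.3208, -3.3222, -2.7854)
step 2: θ'=-1.6604 (R=1.6667) → pose (2.2420, -4.7351, -1.6604)
step 3: θ'=0.2146 (R=-0.6000) → pose (1.5166, -4.0952, 0.2146)
step 4: θ'=0.5896 (R=1.0000) → pose (1.8597, -3.9493, 0.5896)

(1.8597, -3.9493, 0.5896)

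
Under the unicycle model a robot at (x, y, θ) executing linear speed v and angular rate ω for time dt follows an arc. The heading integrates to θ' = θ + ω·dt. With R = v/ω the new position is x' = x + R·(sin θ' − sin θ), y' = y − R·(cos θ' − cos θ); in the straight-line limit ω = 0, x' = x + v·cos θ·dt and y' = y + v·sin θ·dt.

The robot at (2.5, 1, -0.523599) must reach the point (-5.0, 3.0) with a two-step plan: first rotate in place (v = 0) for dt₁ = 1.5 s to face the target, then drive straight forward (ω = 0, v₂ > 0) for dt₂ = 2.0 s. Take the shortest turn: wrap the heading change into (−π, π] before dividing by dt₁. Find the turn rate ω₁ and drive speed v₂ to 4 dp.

ω₁ = -1.9191, v₂ = 3.8810

heading to target = atan2(3−1, -5−2.5) = 2.8810
Δθ = wrap(2.8810 − -0.5236) = -2.8786; ω₁ = Δθ/dt₁ = -1.9191
distance = √((-5−2.5)² + (3−1)²) = 7.7621; v₂ = distance/dt₂ = 3.8810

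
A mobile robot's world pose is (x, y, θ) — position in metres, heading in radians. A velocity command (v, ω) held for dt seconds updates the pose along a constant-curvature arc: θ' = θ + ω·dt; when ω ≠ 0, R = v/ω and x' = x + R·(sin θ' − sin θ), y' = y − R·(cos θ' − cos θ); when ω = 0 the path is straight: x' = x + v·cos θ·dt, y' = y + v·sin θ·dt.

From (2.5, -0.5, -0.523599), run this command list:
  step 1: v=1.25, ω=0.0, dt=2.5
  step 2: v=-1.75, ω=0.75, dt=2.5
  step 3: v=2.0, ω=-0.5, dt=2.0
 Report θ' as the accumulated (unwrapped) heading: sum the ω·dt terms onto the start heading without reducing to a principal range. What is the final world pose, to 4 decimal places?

step 1: θ'=-0.5236 (straight) → pose (5.2063, -2.0625, -0.5236)
step 2: θ'=1.3514 (R=-2.3333) → pose (1.7623, -3.5754, 1.3514)
step 3: θ'=0.3514 (R=-4.0000) → pose (4.2895, -0.6904, 0.3514)

(4.2895, -0.6904, 0.3514)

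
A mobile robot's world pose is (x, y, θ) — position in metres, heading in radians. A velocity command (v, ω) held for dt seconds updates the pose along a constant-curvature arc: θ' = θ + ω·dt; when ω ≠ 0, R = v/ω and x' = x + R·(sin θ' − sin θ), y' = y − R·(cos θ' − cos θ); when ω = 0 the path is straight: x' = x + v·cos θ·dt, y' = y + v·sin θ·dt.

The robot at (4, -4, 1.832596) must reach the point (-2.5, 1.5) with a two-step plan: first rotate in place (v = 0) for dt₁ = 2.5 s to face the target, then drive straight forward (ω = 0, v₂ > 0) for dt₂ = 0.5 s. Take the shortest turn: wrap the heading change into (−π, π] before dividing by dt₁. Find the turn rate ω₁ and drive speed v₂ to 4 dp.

heading to target = atan2(1.5−-4, -2.5−4) = 2.4393
Δθ = wrap(2.4393 − 1.8326) = 0.6067; ω₁ = Δθ/dt₁ = 0.2427
distance = √((-2.5−4)² + (1.5−-4)²) = 8.5147; v₂ = distance/dt₂ = 17.0294

ω₁ = 0.2427, v₂ = 17.0294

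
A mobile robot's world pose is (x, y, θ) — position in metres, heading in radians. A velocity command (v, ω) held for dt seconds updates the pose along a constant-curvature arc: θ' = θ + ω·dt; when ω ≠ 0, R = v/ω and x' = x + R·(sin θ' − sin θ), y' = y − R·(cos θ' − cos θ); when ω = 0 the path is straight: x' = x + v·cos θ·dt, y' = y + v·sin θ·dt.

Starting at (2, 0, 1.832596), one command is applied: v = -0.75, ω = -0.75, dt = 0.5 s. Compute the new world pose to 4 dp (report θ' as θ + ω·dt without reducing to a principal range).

θ' = 1.8326 + -0.75·0.5 = 1.4576
R = v/ω = -0.75/-0.75 = 1.0000
x' = 2 + 1.0000·(sin 1.4576 − sin 1.8326) = 2.0277
y' = 0 − 1.0000·(cos 1.4576 − cos 1.8326) = -0.3718

(2.0277, -0.3718, 1.4576)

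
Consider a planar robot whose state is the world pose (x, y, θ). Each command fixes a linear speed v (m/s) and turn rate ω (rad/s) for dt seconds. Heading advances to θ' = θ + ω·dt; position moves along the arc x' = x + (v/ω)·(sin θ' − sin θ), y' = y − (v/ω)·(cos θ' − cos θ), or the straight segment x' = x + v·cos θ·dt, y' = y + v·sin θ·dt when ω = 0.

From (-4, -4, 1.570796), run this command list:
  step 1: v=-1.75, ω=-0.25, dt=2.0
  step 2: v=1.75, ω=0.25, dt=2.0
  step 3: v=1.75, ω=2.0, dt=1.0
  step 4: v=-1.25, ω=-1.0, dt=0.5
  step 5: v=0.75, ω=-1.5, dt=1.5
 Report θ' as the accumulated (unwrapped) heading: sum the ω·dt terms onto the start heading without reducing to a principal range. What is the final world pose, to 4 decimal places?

step 1: θ'=1.0708 (R=7.0000) → pose (-4.8569, -7.3560, 1.0708)
step 2: θ'=1.5708 (R=7.0000) → pose (-4.0000, -4.0000, 1.5708)
step 3: θ'=3.5708 (R=0.8750) → pose (-5.2391, -3.2044, 3.5708)
step 4: θ'=3.0708 (R=1.2500) → pose (-4.6305, -3.0941, 3.0708)
step 5: θ'=0.8208 (R=-0.5000) → pose (-4.9610, -2.2546, 0.8208)

(-4.9610, -2.2546, 0.8208)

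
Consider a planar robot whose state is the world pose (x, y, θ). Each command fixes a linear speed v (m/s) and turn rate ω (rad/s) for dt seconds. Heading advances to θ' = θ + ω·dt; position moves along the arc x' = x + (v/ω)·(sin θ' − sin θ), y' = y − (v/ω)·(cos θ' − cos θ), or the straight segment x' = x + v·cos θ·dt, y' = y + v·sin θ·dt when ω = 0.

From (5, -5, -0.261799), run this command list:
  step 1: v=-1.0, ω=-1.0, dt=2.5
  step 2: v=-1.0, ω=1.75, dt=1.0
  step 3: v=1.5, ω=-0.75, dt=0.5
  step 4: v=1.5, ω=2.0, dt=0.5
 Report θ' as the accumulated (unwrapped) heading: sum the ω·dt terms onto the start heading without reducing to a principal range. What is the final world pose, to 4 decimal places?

step 1: θ'=-2.7618 (R=1.0000) → pose (4.8881, -3.1053, -2.7618)
step 2: θ'=-1.0118 (R=-0.5714) → pose (5.1607, -2.2716, -1.0118)
step 3: θ'=-1.3868 (R=-2.0000) → pose (5.4314, -2.9663, -1.3868)
step 4: θ'=-0.3868 (R=0.7500) → pose (5.8858, -3.5237, -0.3868)

(5.8858, -3.5237, -0.3868)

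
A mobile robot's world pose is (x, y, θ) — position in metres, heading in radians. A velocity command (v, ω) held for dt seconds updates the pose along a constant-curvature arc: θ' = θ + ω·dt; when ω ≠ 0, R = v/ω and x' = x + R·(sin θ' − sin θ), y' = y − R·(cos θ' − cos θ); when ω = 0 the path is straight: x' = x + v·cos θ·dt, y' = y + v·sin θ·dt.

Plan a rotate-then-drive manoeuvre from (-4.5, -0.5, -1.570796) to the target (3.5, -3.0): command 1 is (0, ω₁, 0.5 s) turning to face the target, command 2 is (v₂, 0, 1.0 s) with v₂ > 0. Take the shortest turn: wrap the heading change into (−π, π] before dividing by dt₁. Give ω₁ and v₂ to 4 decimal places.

heading to target = atan2(-3−-0.5, 3.5−-4.5) = -0.3029
Δθ = wrap(-0.3029 − -1.5708) = 1.2679; ω₁ = Δθ/dt₁ = 2.5358
distance = √((3.5−-4.5)² + (-3−-0.5)²) = 8.3815; v₂ = distance/dt₂ = 8.3815

ω₁ = 2.5358, v₂ = 8.3815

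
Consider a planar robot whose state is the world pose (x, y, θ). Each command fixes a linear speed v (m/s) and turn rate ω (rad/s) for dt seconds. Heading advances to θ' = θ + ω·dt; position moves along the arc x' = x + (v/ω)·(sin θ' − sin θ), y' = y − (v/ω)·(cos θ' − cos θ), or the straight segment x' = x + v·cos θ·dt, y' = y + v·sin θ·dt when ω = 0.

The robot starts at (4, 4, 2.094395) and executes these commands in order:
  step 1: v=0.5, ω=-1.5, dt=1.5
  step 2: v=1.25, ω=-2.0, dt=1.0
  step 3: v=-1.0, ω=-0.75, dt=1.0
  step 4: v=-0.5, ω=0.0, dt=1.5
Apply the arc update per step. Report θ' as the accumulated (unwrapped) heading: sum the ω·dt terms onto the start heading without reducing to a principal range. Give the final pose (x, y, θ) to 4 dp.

(6.2938, 4.2692, -2.9056)

step 1: θ'=-0.1556 (R=-0.3333) → pose (4.3403, 4.4960, -0.1556)
step 2: θ'=-2.1556 (R=-0.6250) → pose (4.7646, 3.5335, -2.1556)
step 3: θ'=-2.9056 (R=1.3333) → pose (5.5646, 4.0938, -2.9056)
step 4: θ'=-2.9056 (straight) → pose (6.2938, 4.2692, -2.9056)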